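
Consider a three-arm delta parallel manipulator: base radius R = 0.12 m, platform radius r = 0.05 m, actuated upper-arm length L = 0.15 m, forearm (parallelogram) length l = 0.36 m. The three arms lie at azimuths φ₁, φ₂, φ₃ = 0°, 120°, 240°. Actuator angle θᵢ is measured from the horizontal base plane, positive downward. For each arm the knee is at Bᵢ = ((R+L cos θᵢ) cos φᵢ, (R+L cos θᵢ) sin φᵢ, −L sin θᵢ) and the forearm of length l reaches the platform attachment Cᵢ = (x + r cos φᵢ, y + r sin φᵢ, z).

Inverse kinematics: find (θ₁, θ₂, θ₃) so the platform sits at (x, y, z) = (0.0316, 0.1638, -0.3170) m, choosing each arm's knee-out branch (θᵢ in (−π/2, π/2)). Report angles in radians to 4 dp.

θ₁ = 0.3490, θ₂ = -0.0872, θ₃ = 1.0470

φ1=0.0° → target in arm frame (0.0316, 0.1638)
  e−x'=0.0384;  (l²−L²−(e−x')²−y'²−z²)/2L = -0.0723
  θ1 = atan2(B,A) + arccos(C/0.3193) = 0.3490
φ2=120.0° → target in arm frame (0.1261, -0.1093)
  A=-0.0561, B=-0.3170, C=(l²−L²−A²−y'²−z²)/(2L)=-0.0282
  γ=atan2(-0.3170,-0.0561)=-1.7458;  ψ=arccos(-0.0877)=1.6586;  θ2=γ+ψ≈-0.0872
arm 3 (φ=240.0°): x'=-0.1577, y'=-0.0545
  A cos θ + B sin θ = C:  0.2277·cos θ + -0.3170·sin θ = -0.1606
  θ3 = atan2(B,A) + arccos(C/0.3903) = 1.0470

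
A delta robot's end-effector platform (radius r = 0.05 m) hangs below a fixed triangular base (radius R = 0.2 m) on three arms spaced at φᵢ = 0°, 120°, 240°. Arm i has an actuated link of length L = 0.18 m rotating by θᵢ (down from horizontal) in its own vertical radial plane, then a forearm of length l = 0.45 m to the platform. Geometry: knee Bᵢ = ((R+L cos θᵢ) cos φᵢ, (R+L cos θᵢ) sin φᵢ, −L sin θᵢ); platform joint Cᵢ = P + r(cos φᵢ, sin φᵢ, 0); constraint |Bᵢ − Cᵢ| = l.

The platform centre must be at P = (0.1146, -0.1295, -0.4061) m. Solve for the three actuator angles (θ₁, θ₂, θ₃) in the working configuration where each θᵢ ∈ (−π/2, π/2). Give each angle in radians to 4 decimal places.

φ1=0.0° → target in arm frame (0.1146, -0.1295)
  A cos θ + B sin θ = C:  0.0354·cos θ + -0.4061·sin θ = -0.0357
  γ=atan2(-0.4061,0.0354)=-1.4838;  ψ=arccos(-0.0875)=1.6584;  θ1=γ+ψ≈0.1746
φ2=120.0° → target in arm frame (-0.1695, -0.0345)
  e−x'=0.3195;  (l²−L²−(e−x')²−y'²−z²)/2L = -0.2724
  √(A²+B²)=0.5167;  θ2 = -0.9043+2.1261 ≈ 1.2218
rotate P by −φ3: (0.0549, 0.1640, -0.4061)
  A=0.0951, B=-0.4061, C=(l²−L²−A²−y'²−z²)/(2L)=-0.0855
  θ3 = atan2(B,A) + arccos(C/0.4171) = 0.4365

θ₁ = 0.1746, θ₂ = 1.2218, θ₃ = 0.4365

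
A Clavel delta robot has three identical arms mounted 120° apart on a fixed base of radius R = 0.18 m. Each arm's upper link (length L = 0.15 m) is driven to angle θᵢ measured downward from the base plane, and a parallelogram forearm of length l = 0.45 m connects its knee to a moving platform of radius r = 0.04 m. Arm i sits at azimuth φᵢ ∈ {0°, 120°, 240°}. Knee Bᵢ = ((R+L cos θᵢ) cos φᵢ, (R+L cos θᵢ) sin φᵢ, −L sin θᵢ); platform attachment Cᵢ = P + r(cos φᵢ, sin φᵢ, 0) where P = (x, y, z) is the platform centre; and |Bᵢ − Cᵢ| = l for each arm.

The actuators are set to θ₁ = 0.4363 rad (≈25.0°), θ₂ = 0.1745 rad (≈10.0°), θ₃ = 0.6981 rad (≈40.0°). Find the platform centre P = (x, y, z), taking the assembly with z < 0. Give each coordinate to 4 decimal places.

O1 = (0.2759·cos0.0°, 0.2759·sin0.0°, -0.0634) = (0.2759, 0.0000, -0.0634)
arm 2 at φ=120.0°: e+L cos θ2 = 0.2877;  O2 = (-0.1439, 0.2492, -0.0260)
O3 = (0.2549·cos240.0°, 0.2549·sin240.0°, -0.0964) = (-0.1275, -0.2208, -0.0964)
|O₂|²−|O₁|² = 0.0033;  |O₃|²−|O₁|² = -0.0059
linear system: -0.8396x+0.4983y = 0.0033−0.0747z; -0.8068x+-0.4415y = -0.0059−-0.0661z
Cramer: x(z) = 0.0019+0.0001z;  y(z) = 0.0098-0.1497z
sphere 1 gives Az²+Bz+C=0 with A=1.0224, B=0.1238, C=-0.1233;  B²−4AC=0.5195;  roots -0.4130, 0.2920;  negative root z = -0.4130
x = 0.0019, y = 0.0717

(0.0019, 0.0717, -0.4130)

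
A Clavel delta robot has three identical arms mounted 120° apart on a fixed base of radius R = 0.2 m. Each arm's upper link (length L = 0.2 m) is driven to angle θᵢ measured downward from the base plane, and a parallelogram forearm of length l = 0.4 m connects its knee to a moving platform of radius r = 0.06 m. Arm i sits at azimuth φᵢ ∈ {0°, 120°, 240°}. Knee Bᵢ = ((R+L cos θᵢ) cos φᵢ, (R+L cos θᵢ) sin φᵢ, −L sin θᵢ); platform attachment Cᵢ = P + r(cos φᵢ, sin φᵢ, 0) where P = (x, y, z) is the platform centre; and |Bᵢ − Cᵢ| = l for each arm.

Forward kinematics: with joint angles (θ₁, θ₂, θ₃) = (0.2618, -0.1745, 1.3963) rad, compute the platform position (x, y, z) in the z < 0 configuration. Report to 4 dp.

S1 = (0.3332·cos0.0°, 0.3332·sin0.0°, -0.0518) = (0.3332, 0.0000, -0.0518)
S2 = (0.3370·cos120.0°, 0.3370·sin120.0°, 0.0347) = (-0.1685, 0.2918, 0.0347)
S3 = (0.1747·cos240.0°, 0.1747·sin240.0°, -0.1970) = (-0.0874, -0.1513, -0.1970)
|S₂|²−|S₁|² = 0.0011;  |S₃|²−|S₁|² = -0.0444
linear system: -1.0033x+0.5836y = 0.0011−0.1730z; -0.8411x+-0.3026y = -0.0444−-0.2904z
det = 0.7945;  x = 0.0322+-0.1474z,  y = 0.0571+-0.5498z
into |P−S₁|² = l²: 1.3240z² + 0.1294z + -0.0635 = 0;  Δ = 0.3528;  z = -0.2732 or 0.1754 → z<0 root = -0.2732
x = 0.0725, y = 0.2074

(0.0725, 0.2074, -0.2732)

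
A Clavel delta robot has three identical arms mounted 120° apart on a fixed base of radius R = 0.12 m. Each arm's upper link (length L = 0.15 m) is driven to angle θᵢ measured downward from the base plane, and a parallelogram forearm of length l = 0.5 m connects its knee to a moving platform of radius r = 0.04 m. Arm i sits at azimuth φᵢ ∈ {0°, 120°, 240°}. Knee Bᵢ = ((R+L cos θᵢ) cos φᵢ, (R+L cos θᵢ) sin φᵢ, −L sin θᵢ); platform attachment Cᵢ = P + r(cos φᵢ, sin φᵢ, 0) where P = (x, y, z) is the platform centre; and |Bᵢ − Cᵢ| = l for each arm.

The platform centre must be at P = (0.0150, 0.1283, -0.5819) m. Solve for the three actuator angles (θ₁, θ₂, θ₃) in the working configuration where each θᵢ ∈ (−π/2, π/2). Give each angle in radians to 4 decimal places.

θ₁ = 0.9597, θ₂ = 0.6980, θ₃ = 1.3087

arm 1 (φ=0.0°): x'=0.0150, y'=0.1283
  A cos θ + B sin θ = C:  0.0650·cos θ + -0.5819·sin θ = -0.4393
  θ1 = atan2(B,A) + arccos(C/0.5855) = 0.9597
φ2=120.0° → target in arm frame (0.1036, -0.0771)
  e−x'=-0.0236;  (l²−L²−(e−x')²−y'²−z²)/2L = -0.3921
  √(A²+B²)=0.5824;  θ2 = -1.6113+2.3093 ≈ 0.6980
φ3=240.0° → target in arm frame (-0.1186, -0.0512)
  e−x'=0.1986;  (l²−L²−(e−x')²−y'²−z²)/2L = -0.5106
  γ=atan2(-0.5819,0.1986)=-1.2419;  ψ=arccos(-0.8304)=2.5506;  θ3=γ+ψ≈1.3087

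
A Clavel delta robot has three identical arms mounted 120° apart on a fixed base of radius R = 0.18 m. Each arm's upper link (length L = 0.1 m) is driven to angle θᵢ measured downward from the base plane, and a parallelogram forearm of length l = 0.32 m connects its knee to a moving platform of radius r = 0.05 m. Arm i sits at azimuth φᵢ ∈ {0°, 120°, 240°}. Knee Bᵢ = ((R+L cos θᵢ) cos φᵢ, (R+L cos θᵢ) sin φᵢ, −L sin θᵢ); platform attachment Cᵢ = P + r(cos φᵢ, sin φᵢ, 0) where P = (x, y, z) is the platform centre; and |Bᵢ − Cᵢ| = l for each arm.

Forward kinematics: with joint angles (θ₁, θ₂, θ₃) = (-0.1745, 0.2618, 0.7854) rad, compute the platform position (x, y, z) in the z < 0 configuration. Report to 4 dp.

φ1=0.0°: virtual centre (0.2285, 0.0000, 0.0174), radius l
arm 2 at φ=120.0°: ρ2 = 0.2266;  S2 = (-0.1133, 0.1962, -0.0259)
S3 = (0.2007·cos240.0°, 0.2007·sin240.0°, -0.0707) = (-0.1004, -0.1738, -0.0707)
subtract pairs → two planes through P
plane₁₂: -0.6836x+0.3925y+-0.0865z = -0.0005
Cramer: x(z) = 0.0061-0.2001z;  y(z) = 0.0093-0.1281z
sphere 1 gives Az²+Bz+C=0 with A=1.0565, B=0.0519, C=-0.0525;  B²−4AC=0.2247;  roots -0.2489, 0.1998;  negative root z = -0.2489
x = 0.0559, y = 0.0412

(0.0559, 0.0412, -0.2489)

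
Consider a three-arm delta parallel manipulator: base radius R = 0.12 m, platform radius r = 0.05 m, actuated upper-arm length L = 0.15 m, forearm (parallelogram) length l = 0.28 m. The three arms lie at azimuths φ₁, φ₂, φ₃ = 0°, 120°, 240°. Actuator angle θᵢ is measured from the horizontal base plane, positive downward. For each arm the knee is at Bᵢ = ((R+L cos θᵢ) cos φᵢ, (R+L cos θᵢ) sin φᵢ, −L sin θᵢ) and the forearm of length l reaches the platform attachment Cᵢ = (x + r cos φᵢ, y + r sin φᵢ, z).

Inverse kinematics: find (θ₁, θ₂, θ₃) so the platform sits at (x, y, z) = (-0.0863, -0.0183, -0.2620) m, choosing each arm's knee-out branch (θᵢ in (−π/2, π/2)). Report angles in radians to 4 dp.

rotate P by −φ1: (-0.0863, -0.0183, -0.2620)
  A cos θ + B sin θ = C:  0.1563·cos θ + -0.2620·sin θ = -0.1250
  √(A²+B²)=0.3051;  θ1 = -1.0329+1.9931 ≈ 0.9601
φ2=120.0° → target in arm frame (0.0273, 0.0839)
  e−x'=0.0427;  (l²−L²−(e−x')²−y'²−z²)/2L = -0.0720
  θ2 = atan2(B,A) + arccos(C/0.2655) = 0.4363
φ3=240.0° → target in arm frame (0.0590, -0.0656)
  A cos θ + B sin θ = C:  0.0110·cos θ + -0.2620·sin θ = -0.0572
  √(A²+B²)=0.2622;  θ3 = -1.5288+1.7908 ≈ 0.2620

θ₁ = 0.9601, θ₂ = 0.4363, θ₃ = 0.2620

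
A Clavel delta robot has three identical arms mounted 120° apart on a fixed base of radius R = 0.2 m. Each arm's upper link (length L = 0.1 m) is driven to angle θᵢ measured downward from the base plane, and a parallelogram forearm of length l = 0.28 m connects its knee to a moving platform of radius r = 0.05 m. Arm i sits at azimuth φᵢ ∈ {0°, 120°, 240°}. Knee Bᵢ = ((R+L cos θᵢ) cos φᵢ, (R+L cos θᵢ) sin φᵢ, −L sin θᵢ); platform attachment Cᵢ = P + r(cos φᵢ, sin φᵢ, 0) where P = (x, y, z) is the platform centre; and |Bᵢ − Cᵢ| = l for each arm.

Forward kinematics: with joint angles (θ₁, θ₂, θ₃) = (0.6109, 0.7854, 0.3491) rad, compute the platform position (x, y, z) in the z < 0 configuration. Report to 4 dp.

(-0.0023, -0.0275, -0.2083)

O1 = (0.2319·cos0.0°, 0.2319·sin0.0°, -0.0574) = (0.2319, 0.0000, -0.0574)
arm 2 at φ=120.0°: e+L cos θ2 = 0.2207;  O2 = (-0.1104, 0.1911, -0.0707)
O3 = (0.2440·cos240.0°, 0.2440·sin240.0°, -0.0342) = (-0.1220, -0.2113, -0.0342)
|O₂|²−|O₁|² = -0.0034;  |O₃|²−|O₁|² = 0.0036
linear system: -0.6845x+0.3823y = -0.0034−-0.0267z; -0.7078x+-0.4226y = 0.0036−0.0463z
Cramer: x(z) = 0.0001+0.0115z;  y(z) = -0.0087+0.0904z
into |P−O₁|² = l²: 1.0083z² + 0.1078z + -0.0213 = 0;  Δ = 0.0975;  z = -0.2083 or 0.1013 → z<0 root = -0.2083
x = -0.0023, y = -0.0275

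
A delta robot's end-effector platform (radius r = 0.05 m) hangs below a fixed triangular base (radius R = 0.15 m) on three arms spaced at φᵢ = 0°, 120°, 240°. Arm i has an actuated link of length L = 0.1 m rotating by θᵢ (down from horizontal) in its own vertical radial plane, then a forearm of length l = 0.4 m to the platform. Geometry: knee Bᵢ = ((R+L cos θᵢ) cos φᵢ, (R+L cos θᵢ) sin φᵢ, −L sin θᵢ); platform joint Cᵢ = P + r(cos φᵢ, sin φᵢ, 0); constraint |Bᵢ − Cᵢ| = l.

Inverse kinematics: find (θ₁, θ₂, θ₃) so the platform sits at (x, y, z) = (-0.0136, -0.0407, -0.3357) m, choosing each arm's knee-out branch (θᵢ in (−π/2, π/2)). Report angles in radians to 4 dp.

θ₁ = -0.0004, θ₂ = 0.0868, θ₃ = -0.3494

φ1=0.0° → target in arm frame (-0.0136, -0.0407)
  A cos θ + B sin θ = C:  0.1136·cos θ + -0.3357·sin θ = 0.1137
  γ=atan2(-0.3357,0.1136)=-1.2445;  ψ=arccos(0.3209)=1.2441;  θ1=γ+ψ≈-0.0004
rotate P by −φ2: (-0.0284, 0.0321, -0.3357)
  e−x'=0.1284;  (l²−L²−(e−x')²−y'²−z²)/2L = 0.0989
  θ2 = atan2(B,A) + arccos(C/0.3594) = 0.0868
arm 3 (φ=240.0°): x'=0.0420, y'=0.0086
  A cos θ + B sin θ = C:  0.0580·cos θ + -0.3357·sin θ = 0.1694
  √(A²+B²)=0.3407;  θ3 = -1.3998+1.0505 ≈ -0.3494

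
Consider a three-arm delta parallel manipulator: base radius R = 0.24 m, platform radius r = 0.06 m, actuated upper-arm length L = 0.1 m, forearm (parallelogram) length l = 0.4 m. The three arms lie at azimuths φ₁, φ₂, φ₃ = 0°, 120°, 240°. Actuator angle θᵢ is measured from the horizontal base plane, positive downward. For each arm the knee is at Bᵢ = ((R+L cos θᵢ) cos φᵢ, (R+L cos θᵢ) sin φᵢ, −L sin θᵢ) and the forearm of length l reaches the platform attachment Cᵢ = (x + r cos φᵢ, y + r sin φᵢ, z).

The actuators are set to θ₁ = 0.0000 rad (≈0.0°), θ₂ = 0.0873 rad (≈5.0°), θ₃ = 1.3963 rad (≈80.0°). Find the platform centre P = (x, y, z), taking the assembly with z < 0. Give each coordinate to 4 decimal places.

φ1=0.0°: virtual centre (0.2800, 0.0000, 0.0000), radius l
centre 2 = (0.2796·cos120.0°, 0.2796·sin120.0°, -0.0087) = (-0.1398, 0.2422, -0.0087)
centre 3 = (0.1974·cos240.0°, 0.1974·sin240.0°, -0.0985) = (-0.0987, -0.1709, -0.0985)
eliminate P² terms by subtracting sphere 1 from 2 and 3
plane₁₂: -0.8396x+0.4843y+-0.0174z = -0.0001
det = 0.6538;  x = 0.0221+-0.1550z,  y = 0.0380+-0.2327z
quadratic in z: (1.0782)z²+(0.0622)z+(-0.0920)=0, √Δ=0.6331 → z ∈ {-0.3225, 0.2647}; z = -0.3225 (taking z<0)
x = 0.0721, y = 0.1131

(0.0721, 0.1131, -0.3225)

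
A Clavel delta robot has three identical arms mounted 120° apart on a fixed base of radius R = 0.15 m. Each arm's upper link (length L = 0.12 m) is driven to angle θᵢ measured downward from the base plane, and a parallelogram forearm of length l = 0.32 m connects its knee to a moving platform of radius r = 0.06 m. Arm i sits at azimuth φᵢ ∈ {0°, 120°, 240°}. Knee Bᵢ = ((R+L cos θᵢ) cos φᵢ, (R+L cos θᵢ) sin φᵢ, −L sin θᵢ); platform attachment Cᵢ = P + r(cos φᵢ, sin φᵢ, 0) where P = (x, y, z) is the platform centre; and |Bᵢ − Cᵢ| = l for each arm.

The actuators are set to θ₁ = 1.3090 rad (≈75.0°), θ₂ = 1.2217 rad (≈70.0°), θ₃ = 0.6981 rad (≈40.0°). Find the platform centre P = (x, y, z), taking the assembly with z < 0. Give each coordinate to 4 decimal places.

(-0.0491, -0.0622, -0.3797)

centre 1 = (0.1211·cos0.0°, 0.1211·sin0.0°, -0.1159) = (0.1211, 0.0000, -0.1159)
φ2=120.0°: virtual centre (-0.0655, 0.1135, -0.1128), radius l
centre 3 = (0.1819·cos240.0°, 0.1819·sin240.0°, -0.0771) = (-0.0910, -0.1576, -0.0771)
|centre ₂|²−|centre ₁|² = 0.0018;  |centre ₃|²−|centre ₁|² = 0.0110
plane₁₂: -0.3732x+0.2270y+0.0063z = 0.0018
det = 0.2138;  x = -0.0143+0.0916z,  y = -0.0156+0.1229z
sphere 1 gives Az²+Bz+C=0 with A=1.0235, B=0.2032, C=-0.0704;  B²−4AC=0.3295;  roots -0.3797, 0.1812;  negative root z = -0.3797
x = -0.0491, y = -0.0622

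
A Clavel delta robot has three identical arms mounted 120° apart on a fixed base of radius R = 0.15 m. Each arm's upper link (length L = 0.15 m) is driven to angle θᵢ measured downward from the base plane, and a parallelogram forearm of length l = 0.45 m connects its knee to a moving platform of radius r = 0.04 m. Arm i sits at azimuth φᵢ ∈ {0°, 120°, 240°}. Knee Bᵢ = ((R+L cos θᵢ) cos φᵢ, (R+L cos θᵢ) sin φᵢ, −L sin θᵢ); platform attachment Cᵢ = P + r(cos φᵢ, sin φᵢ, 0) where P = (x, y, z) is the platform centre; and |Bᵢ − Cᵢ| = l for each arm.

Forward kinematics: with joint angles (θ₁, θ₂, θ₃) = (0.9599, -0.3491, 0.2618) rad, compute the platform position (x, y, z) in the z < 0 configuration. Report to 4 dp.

(-0.1695, 0.0767, -0.3739)

S1 = (0.1960·cos0.0°, 0.1960·sin0.0°, -0.1229) = (0.1960, 0.0000, -0.1229)
arm 2 at φ=120.0°: (R−r)+L cos θ2 = 0.2510;  S2 = (-0.1255, 0.2173, 0.0513)
φ3=240.0°: virtual centre (-0.1274, -0.2207, -0.0388), radius l
subtract pairs → two planes through P
linear system: -0.6430x+0.4347y = 0.0121−0.3484z; -0.6470x+-0.4415y = 0.0129−0.1681z
det = 0.5651;  x = -0.0194+0.4014z,  y = -0.0009+-0.2075z
sphere 1 gives Az²+Bz+C=0 with A=1.2042, B=0.0731, C=-0.1410;  B²−4AC=0.6845;  roots -0.3739, 0.3131;  negative root z = -0.3739
x = -0.1695, y = 0.0767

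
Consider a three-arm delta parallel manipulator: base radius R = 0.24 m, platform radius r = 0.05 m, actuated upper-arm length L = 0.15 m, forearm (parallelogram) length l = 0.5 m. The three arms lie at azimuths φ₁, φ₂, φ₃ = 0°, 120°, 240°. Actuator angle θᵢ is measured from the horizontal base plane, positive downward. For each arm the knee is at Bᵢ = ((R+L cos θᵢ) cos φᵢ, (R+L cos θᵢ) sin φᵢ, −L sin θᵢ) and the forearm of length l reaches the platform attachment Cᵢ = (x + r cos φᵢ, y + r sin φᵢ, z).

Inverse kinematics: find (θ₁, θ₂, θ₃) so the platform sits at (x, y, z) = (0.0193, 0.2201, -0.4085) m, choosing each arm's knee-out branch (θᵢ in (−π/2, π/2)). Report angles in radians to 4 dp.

θ₁ = 0.5238, θ₂ = -0.3492, θ₃ = 1.3965

arm 1 (φ=0.0°): x'=0.0193, y'=0.2201
  A=0.1707, B=-0.4085, C=(l²−L²−A²−y'²−z²)/(2L)=-0.0565
  √(A²+B²)=0.4427;  θ1 = -1.1750+1.6988 ≈ 0.5238
φ2=120.0° → target in arm frame (0.1810, -0.1268)
  A=0.0090, B=-0.4085, C=(l²−L²−A²−y'²−z²)/(2L)=0.1483
  √(A²+B²)=0.4086;  θ2 = -1.5487+1.1995 ≈ -0.3492
rotate P by −φ3: (-0.2003, -0.0933, -0.4085)
  A=0.3903, B=-0.4085, C=(l²−L²−A²−y'²−z²)/(2L)=-0.3346
  γ=atan2(-0.4085,0.3903)=-0.8082;  ψ=arccos(-0.5923)=2.2047;  θ3=γ+ψ≈1.3965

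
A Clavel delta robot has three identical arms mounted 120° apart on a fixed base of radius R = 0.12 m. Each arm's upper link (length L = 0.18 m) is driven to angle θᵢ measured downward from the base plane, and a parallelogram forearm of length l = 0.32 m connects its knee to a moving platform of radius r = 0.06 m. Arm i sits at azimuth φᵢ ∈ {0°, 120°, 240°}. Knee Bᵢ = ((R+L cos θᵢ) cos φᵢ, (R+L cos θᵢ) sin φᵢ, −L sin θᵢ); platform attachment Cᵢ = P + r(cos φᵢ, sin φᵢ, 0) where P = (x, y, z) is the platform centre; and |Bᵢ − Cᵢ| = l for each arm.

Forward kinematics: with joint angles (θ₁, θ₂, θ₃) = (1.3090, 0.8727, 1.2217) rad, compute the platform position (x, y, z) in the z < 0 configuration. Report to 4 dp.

S1 = (0.1066·cos0.0°, 0.1066·sin0.0°, -0.1739) = (0.1066, 0.0000, -0.1739)
S2 = (0.1757·cos120.0°, 0.1757·sin120.0°, -0.1379) = (-0.0878, 0.1522, -0.1379)
φ3=240.0°: virtual centre (-0.0608, -0.1053, -0.1691), radius l
eliminate P² terms by subtracting sphere 1 from 2 and 3
linear system: -0.3889x+0.3043y = 0.0083−0.0719z; -0.3347x+-0.2106y = 0.0018−0.0094z
Cramer: x(z) = -0.0125+0.0981z;  y(z) = 0.0113-0.1111z
quadratic in z: (1.0220)z²+(0.3219)z+(-0.0579)=0, √Δ=0.5832 → z ∈ {-0.4428, 0.1279}; z = -0.4428 (taking z<0)
x = -0.0559, y = 0.0605

(-0.0559, 0.0605, -0.4428)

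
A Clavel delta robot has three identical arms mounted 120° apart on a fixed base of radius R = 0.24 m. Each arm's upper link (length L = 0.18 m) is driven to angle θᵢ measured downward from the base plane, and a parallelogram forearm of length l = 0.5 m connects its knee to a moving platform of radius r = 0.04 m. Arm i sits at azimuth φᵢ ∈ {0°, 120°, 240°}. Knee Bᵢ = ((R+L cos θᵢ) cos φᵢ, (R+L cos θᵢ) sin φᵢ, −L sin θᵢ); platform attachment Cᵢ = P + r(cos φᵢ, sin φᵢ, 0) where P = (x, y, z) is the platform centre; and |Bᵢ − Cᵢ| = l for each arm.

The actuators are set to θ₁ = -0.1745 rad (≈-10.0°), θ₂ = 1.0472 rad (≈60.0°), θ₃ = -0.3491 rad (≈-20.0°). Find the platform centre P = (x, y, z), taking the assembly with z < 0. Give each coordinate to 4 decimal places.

(0.0761, -0.1603, -0.3342)

φ1=0.0°: virtual centre (0.3773, 0.0000, 0.0313), radius l
arm 2 at φ=120.0°: ρ2 = 0.2900;  S2 = (-0.1450, 0.2511, -0.1559)
S3 = (0.3691·cos240.0°, 0.3691·sin240.0°, 0.0616) = (-0.1846, -0.3197, 0.0616)
|S₂|²−|S₁|² = -0.0349;  |S₃|²−|S₁|² = -0.0032
linear system: -1.0445x+0.5023y = -0.0349−-0.3743z; -1.1237x+-0.6394y = -0.0032−0.0606z
det = 1.2323;  x = 0.0194+-0.1695z,  y = -0.0291+0.3927z
into |P−S₁|² = l²: 1.1829z² + 0.0360z + -0.1201 = 0;  Δ = 0.5697;  z = -0.3342 or 0.3038 → z<0 root = -0.3342
x = 0.0761, y = -0.1603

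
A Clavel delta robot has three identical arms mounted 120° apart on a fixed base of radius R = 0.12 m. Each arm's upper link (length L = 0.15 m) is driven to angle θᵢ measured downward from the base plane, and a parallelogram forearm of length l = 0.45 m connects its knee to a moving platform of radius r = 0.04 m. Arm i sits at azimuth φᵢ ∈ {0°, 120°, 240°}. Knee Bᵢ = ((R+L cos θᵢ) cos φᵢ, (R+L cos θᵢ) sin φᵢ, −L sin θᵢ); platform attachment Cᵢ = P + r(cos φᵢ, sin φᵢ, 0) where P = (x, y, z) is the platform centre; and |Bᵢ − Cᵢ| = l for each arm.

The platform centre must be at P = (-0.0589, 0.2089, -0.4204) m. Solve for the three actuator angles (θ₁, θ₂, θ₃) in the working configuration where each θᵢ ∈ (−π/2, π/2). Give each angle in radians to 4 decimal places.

arm 1 (φ=0.0°): x'=-0.0589, y'=0.2089
  A cos θ + B sin θ = C:  0.1389·cos θ + -0.4204·sin θ = -0.1989
  θ1 = atan2(B,A) + arccos(C/0.4428) = 0.7850
rotate P by −φ2: (0.2104, -0.0534, -0.4204)
  A=-0.1304, B=-0.4204, C=(l²−L²−A²−y'²−z²)/(2L)=-0.0553
  θ2 = atan2(B,A) + arccos(C/0.4401) = -0.1747
arm 3 (φ=240.0°): x'=-0.1515, y'=-0.1555
  A cos θ + B sin θ = C:  0.2315·cos θ + -0.4204·sin θ = -0.2483
  γ=atan2(-0.4204,0.2315)=-1.0675;  ψ=arccos(-0.5173)=2.1145;  θ3=γ+ψ≈1.0470

θ₁ = 0.7850, θ₂ = -0.1747, θ₃ = 1.0470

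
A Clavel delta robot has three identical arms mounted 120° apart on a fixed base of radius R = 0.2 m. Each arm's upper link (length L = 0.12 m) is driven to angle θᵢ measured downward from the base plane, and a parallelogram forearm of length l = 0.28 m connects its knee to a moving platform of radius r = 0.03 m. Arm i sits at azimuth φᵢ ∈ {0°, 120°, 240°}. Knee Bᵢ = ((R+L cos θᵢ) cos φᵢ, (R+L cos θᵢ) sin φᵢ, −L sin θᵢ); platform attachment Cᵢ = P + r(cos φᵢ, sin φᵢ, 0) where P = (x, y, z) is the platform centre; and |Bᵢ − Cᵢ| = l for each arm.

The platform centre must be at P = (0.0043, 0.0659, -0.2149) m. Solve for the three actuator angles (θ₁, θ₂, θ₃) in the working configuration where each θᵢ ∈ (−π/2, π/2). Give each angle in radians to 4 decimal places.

θ₁ = 0.8732, θ₂ = 0.4364, θ₃ = 1.3090

φ1=0.0° → target in arm frame (0.0043, 0.0659)
  A=0.1657, B=-0.2149, C=(l²−L²−A²−y'²−z²)/(2L)=-0.0583
  √(A²+B²)=0.2714;  θ1 = -0.9140+1.7872 ≈ 0.8732
φ2=120.0° → target in arm frame (0.0549, -0.0367)
  A=0.1151, B=-0.2149, C=(l²−L²−A²−y'²−z²)/(2L)=0.0135
  γ=atan2(-0.2149,0.1151)=-1.0792;  ψ=arccos(0.0552)=1.5156;  θ2=γ+ψ≈0.4364
rotate P by −φ3: (-0.0592, -0.0292, -0.2149)
  A cos θ + B sin θ = C:  0.2292·cos θ + -0.2149·sin θ = -0.1482
  γ=atan2(-0.2149,0.2292)=-0.7532;  ψ=arccos(-0.4718)=2.0621;  θ3=γ+ψ≈1.3090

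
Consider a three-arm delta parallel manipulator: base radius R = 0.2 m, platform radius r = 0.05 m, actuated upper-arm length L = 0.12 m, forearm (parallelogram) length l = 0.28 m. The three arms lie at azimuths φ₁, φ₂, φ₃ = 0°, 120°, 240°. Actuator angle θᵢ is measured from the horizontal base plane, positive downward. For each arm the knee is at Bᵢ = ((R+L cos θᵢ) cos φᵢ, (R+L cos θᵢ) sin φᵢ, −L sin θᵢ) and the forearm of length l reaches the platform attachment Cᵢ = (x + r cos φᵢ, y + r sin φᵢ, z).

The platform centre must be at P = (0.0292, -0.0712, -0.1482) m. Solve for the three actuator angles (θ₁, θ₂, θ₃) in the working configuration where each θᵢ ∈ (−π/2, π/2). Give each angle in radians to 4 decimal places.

rotate P by −φ1: (0.0292, -0.0712, -0.1482)
  A cos θ + B sin θ = C:  0.1208·cos θ + -0.1482·sin θ = 0.0932
  θ1 = atan2(B,A) + arccos(C/0.1912) = 0.1745
φ2=120.0° → target in arm frame (-0.0763, 0.0103)
  e−x'=0.2263;  (l²−L²−(e−x')²−y'²−z²)/2L = -0.0386
  θ2 = atan2(B,A) + arccos(C/0.2705) = 1.1341
φ3=240.0° → target in arm frame (0.0471, 0.0609)
  e−x'=0.1029;  (l²−L²−(e−x')²−y'²−z²)/2L = 0.1156
  θ3 = atan2(B,A) + arccos(C/0.1804) = -0.0879

θ₁ = 0.1745, θ₂ = 1.1341, θ₃ = -0.0879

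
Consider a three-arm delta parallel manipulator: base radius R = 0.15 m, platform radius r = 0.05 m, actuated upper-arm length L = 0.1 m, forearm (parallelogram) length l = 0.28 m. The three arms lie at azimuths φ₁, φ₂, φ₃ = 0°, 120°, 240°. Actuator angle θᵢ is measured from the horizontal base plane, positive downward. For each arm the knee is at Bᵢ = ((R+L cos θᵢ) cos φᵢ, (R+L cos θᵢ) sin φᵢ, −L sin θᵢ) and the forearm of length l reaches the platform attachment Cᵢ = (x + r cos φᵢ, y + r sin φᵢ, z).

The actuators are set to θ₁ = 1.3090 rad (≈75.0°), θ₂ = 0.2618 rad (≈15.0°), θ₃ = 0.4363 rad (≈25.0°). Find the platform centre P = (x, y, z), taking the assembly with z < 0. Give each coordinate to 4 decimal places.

(-0.1026, 0.0135, -0.2578)

S1 = (0.1259·cos0.0°, 0.1259·sin0.0°, -0.0966) = (0.1259, 0.0000, -0.0966)
φ2=120.0°: virtual centre (-0.0983, 0.1703, -0.0259), radius l
φ3=240.0°: virtual centre (-0.0953, -0.1651, -0.0423), radius l
eliminate P² terms by subtracting sphere 1 from 2 and 3
[-0.4484 0.3405 0.1414]·P = 0.0141;  [-0.4424 -0.3302 0.1087]·P = 0.0130
Cramer: x(z) = -0.0304+0.2802z;  y(z) = 0.0015-0.0463z
quadratic in z: (1.0807)z²+(0.1055)z+(-0.0446)=0, √Δ=0.4518 → z ∈ {-0.2578, 0.1602}; z = -0.2578 (taking z<0)
x = -0.1026, y = 0.0135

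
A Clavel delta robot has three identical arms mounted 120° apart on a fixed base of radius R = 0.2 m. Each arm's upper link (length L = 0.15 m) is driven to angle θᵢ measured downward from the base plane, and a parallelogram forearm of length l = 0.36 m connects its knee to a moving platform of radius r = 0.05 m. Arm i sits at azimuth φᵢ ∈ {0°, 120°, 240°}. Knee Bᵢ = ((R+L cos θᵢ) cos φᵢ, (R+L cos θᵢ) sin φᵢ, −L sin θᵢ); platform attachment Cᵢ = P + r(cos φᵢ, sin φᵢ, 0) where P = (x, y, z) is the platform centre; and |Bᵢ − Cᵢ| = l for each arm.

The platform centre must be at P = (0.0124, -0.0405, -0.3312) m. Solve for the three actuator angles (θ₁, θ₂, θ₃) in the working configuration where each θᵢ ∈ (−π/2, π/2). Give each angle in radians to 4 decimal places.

θ₁ = 0.6108, θ₂ = 0.8730, θ₃ = 0.5237

φ1=0.0° → target in arm frame (0.0124, -0.0405)
  A=0.1376, B=-0.3312, C=(l²−L²−A²−y'²−z²)/(2L)=-0.0772
  γ=atan2(-0.3312,0.1376)=-1.1770;  ψ=arccos(-0.2153)=1.7878;  θ1=γ+ψ≈0.6108
rotate P by −φ2: (-0.0413, 0.0095, -0.3312)
  A=0.1913, B=-0.3312, C=(l²−L²−A²−y'²−z²)/(2L)=-0.1309
  γ=atan2(-0.3312,0.1913)=-1.0471;  ψ=arccos(-0.3423)=1.9201;  θ2=γ+ψ≈0.8730
φ3=240.0° → target in arm frame (0.0289, 0.0310)
  A cos θ + B sin θ = C:  0.1211·cos θ + -0.3312·sin θ = -0.0608
  γ=atan2(-0.3312,0.1211)=-1.2202;  ψ=arccos(-0.1723)=1.7439;  θ3=γ+ψ≈0.5237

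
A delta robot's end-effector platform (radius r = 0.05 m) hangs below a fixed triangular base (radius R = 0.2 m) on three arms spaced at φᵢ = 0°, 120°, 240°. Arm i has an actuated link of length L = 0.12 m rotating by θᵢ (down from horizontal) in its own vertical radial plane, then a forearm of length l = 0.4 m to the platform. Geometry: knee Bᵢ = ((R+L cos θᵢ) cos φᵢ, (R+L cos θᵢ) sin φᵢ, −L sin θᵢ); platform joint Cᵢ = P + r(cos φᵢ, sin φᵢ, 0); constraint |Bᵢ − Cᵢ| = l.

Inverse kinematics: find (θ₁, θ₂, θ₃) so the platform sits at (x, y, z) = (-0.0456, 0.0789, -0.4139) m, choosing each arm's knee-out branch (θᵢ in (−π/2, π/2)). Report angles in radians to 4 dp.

rotate P by −φ1: (-0.0456, 0.0789, -0.4139)
  A=0.1956, B=-0.4139, C=(l²−L²−A²−y'²−z²)/(2L)=-0.2925
  γ=atan2(-0.4139,0.1956)=-1.1293;  ψ=arccos(-0.6389)=2.2639;  θ1=γ+ψ≈1.1346
arm 2 (φ=120.0°): x'=0.0911, y'=0.0000
  e−x'=0.0589;  (l²−L²−(e−x')²−y'²−z²)/2L = -0.1216
  √(A²+B²)=0.4181;  θ2 = -1.4295+1.8659 ≈ 0.4364
rotate P by −φ3: (-0.0455, -0.0789, -0.4139)
  A=0.1955, B=-0.4139, C=(l²−L²−A²−y'²−z²)/(2L)=-0.2924
  √(A²+B²)=0.4578;  θ3 = -1.1295+2.2637 ≈ 1.1342

θ₁ = 1.1346, θ₂ = 0.4364, θ₃ = 1.1342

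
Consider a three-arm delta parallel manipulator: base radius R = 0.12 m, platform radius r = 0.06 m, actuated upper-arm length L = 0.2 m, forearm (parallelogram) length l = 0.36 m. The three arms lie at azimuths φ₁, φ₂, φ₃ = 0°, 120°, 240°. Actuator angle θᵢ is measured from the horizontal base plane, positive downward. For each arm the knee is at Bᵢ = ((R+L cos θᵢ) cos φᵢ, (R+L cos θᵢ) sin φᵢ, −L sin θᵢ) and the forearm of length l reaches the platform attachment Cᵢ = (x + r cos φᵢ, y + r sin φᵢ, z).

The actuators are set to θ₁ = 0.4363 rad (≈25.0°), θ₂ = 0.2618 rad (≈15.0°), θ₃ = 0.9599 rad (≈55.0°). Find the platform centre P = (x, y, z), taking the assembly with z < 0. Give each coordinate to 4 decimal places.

(0.0407, 0.1247, -0.3562)

φ1=0.0°: virtual centre (0.2413, 0.0000, -0.0845), radius l
centre 2 = (0.2532·cos120.0°, 0.2532·sin120.0°, -0.0518) = (-0.1266, 0.2193, -0.0518)
φ3=240.0°: virtual centre (-0.0874, -0.1513, -0.1638), radius l
eliminate P² terms by subtracting sphere 1 from 2 and 3
linear system: -0.7357x+0.4385y = 0.0014−0.0655z; -0.6572x+-0.3026y = -0.0080−-0.1586z
Cramer: x(z) = 0.0060-0.0974z;  y(z) = 0.0133-0.3127z
sphere 1 gives Az²+Bz+C=0 with A=1.1073, B=0.2065, C=-0.0669;  B²−4AC=0.3391;  roots -0.3562, 0.1697;  negative root z = -0.3562
x = 0.0407, y = 0.1247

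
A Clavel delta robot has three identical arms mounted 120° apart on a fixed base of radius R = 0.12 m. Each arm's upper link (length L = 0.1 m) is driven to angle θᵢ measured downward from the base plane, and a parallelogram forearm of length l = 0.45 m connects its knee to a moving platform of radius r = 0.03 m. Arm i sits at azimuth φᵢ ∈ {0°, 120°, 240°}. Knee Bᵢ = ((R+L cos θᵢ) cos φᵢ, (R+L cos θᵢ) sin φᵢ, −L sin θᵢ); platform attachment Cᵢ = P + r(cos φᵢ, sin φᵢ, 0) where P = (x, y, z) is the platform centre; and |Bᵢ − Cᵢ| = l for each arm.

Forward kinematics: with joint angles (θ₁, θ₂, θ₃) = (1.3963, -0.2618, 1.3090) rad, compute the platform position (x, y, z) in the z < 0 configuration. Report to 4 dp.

O1 = (0.1074·cos0.0°, 0.1074·sin0.0°, -0.0985) = (0.1074, 0.0000, -0.0985)
arm 2 at φ=120.0°: ρ2 = 0.1866;  O2 = (-0.0933, 0.1616, 0.0259)
φ3=240.0°: virtual centre (-0.0579, -0.1004, -0.0966), radius l
subtract pairs → two planes through P
[-0.4013 0.3232 0.2487]·P = 0.0143;  [-0.3306 -0.2007 0.0038]·P = 0.0015
Cramer: x(z) = -0.0179+0.2729z;  y(z) = 0.0219-0.4307z
into |P−O₁|² = l²: 1.2600z² + 0.1097z + -0.1766 = 0;  Δ = 0.9022;  z = -0.4205 or 0.3334 → z<0 root = -0.4205
x = -0.1327, y = 0.2030

(-0.1327, 0.2030, -0.4205)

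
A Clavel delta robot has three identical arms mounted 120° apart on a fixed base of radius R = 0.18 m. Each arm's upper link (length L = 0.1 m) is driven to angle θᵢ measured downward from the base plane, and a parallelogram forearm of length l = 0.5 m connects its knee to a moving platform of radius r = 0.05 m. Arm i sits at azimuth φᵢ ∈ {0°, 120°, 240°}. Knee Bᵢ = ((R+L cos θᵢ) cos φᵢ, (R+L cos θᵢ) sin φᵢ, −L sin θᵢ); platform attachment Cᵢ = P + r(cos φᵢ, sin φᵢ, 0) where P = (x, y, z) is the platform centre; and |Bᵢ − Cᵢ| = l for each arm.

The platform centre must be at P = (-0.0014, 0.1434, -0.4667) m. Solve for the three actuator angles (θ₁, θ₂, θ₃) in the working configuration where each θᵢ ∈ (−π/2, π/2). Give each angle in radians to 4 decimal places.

rotate P by −φ1: (-0.0014, 0.1434, -0.4667)
  A cos θ + B sin θ = C:  0.1314·cos θ + -0.4667·sin θ = -0.0782
  √(A²+B²)=0.4848;  θ1 = -1.2963+1.7328 ≈ 0.4364
rotate P by −φ2: (0.1249, -0.0705, -0.4667)
  A cos θ + B sin θ = C:  0.0051·cos θ + -0.4667·sin θ = 0.0860
  √(A²+B²)=0.4667;  θ2 = -1.5598+1.3855 ≈ -0.1743
arm 3 (φ=240.0°): x'=-0.1235, y'=-0.0729
  A=0.2535, B=-0.4667, C=(l²−L²−A²−y'²−z²)/(2L)=-0.2369
  γ=atan2(-0.4667,0.2535)=-1.0732;  ψ=arccos(-0.4461)=2.0332;  θ3=γ+ψ≈0.9599

θ₁ = 0.4364, θ₂ = -0.1743, θ₃ = 0.9599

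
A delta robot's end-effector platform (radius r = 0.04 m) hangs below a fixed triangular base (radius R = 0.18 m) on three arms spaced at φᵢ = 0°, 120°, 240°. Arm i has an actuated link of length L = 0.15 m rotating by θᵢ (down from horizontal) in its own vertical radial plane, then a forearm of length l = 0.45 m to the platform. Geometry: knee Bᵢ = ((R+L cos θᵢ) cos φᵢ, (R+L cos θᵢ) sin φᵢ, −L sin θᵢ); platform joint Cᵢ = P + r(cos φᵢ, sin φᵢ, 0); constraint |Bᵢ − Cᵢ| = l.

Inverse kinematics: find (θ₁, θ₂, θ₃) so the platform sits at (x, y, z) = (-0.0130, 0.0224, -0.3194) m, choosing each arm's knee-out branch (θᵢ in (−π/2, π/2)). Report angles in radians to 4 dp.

rotate P by −φ1: (-0.0130, 0.0224, -0.3194)
  A cos θ + B sin θ = C:  0.1530·cos θ + -0.3194·sin θ = 0.1802
  γ=atan2(-0.3194,0.1530)=-1.1241;  ψ=arccos(0.5089)=1.0368;  θ1=γ+ψ≈-0.0872
φ2=120.0° → target in arm frame (0.0259, 0.0001)
  A=0.1141, B=-0.3194, C=(l²−L²−A²−y'²−z²)/(2L)=0.2165
  γ=atan2(-0.3194,0.1141)=-1.2277;  ψ=arccos(0.6385)=0.8783;  θ2=γ+ψ≈-0.3494
rotate P by −φ3: (-0.0129, -0.0225, -0.3194)
  A=0.1529, B=-0.3194, C=(l²−L²−A²−y'²−z²)/(2L)=0.1803
  θ3 = atan2(B,A) + arccos(C/0.3541) = -0.0879

θ₁ = -0.0872, θ₂ = -0.3494, θ₃ = -0.0879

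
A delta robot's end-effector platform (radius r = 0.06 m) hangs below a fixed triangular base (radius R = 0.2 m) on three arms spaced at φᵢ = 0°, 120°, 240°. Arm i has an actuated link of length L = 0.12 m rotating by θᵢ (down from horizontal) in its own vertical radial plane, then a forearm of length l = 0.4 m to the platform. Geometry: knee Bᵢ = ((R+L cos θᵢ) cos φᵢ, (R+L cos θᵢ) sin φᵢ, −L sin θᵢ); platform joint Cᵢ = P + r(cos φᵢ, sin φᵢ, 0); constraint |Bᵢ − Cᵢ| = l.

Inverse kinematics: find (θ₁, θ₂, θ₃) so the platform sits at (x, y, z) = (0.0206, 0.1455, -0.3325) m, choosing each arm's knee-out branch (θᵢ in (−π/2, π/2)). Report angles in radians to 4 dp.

θ₁ = 0.3493, θ₂ = -0.2613, θ₃ = 1.1347

arm 1 (φ=0.0°): x'=0.0206, y'=0.1455
  A=0.1194, B=-0.3325, C=(l²−L²−A²−y'²−z²)/(2L)=-0.0016
  √(A²+B²)=0.3533;  θ1 = -1.2260+1.5753 ≈ 0.3493
arm 2 (φ=120.0°): x'=0.1157, y'=-0.0906
  A=0.0243, B=-0.3325, C=(l²−L²−A²−y'²−z²)/(2L)=0.1094
  γ=atan2(-0.3325,0.0243)=-1.4979;  ψ=arccos(0.3280)=1.2366;  θ2=γ+ψ≈-0.2613
rotate P by −φ3: (-0.1363, -0.0549, -0.3325)
  A=0.2763, B=-0.3325, C=(l²−L²−A²−y'²−z²)/(2L)=-0.1847
  √(A²+B²)=0.4323;  θ3 = -0.8774+2.0121 ≈ 1.1347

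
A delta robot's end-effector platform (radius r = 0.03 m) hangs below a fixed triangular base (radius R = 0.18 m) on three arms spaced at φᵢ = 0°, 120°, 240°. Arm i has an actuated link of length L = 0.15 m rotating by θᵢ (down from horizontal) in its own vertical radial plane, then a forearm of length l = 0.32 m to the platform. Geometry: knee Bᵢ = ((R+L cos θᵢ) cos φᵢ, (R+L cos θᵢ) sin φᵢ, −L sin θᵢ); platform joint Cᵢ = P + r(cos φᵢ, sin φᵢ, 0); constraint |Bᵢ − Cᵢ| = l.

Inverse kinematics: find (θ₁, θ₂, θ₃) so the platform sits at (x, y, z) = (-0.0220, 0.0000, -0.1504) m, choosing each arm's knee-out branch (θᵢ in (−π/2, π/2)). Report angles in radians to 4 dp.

θ₁ = 0.4363, θ₂ = 0.0875, θ₃ = 0.0875

rotate P by −φ1: (-0.0220, 0.0000, -0.1504)
  A cos θ + B sin θ = C:  0.1720·cos θ + -0.1504·sin θ = 0.0923
  γ=atan2(-0.1504,0.1720)=-0.7185;  ψ=arccos(0.4041)=1.1549;  θ1=γ+ψ≈0.4363
arm 2 (φ=120.0°): x'=0.0110, y'=0.0191
  A=0.1390, B=-0.1504, C=(l²−L²−A²−y'²−z²)/(2L)=0.1253
  θ2 = atan2(B,A) + arccos(C/0.2048) = 0.0875
φ3=240.0° → target in arm frame (0.0110, -0.0191)
  e−x'=0.1390;  (l²−L²−(e−x')²−y'²−z²)/2L = 0.1253
  √(A²+B²)=0.2048;  θ3 = -0.8248+0.9123 ≈ 0.0875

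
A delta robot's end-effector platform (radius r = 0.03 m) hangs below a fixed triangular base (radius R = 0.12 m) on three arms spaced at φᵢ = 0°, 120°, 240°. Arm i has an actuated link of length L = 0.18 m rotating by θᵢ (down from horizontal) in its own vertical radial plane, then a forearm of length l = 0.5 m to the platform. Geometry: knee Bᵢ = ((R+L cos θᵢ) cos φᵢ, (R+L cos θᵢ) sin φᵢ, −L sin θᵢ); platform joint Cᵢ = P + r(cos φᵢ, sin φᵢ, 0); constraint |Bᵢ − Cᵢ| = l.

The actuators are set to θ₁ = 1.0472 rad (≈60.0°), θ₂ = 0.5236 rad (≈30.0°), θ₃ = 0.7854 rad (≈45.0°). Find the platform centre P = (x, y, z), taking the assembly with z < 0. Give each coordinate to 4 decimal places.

(-0.1035, 0.0552, -0.5640)

φ1=0.0°: virtual centre (0.1800, 0.0000, -0.1559), radius l
centre 2 = (0.2459·cos120.0°, 0.2459·sin120.0°, -0.0900) = (-0.1229, 0.2129, -0.0900)
φ3=240.0°: virtual centre (-0.1086, -0.1882, -0.1273), radius l
eliminate P² terms by subtracting sphere 1 from 2 and 3
linear system: -0.6059x+0.4259y = 0.0119−0.1318z; -0.5773x+-0.3763y = 0.0067−0.0572z
Cramer: x(z) = -0.0154+0.1561z;  y(z) = 0.0059-0.0874z
sphere 1 gives Az²+Bz+C=0 with A=1.0320, B=0.2497, C=-0.1875;  B²−4AC=0.8362;  roots -0.5640, 0.3221;  negative root z = -0.5640
x = -0.1035, y = 0.0552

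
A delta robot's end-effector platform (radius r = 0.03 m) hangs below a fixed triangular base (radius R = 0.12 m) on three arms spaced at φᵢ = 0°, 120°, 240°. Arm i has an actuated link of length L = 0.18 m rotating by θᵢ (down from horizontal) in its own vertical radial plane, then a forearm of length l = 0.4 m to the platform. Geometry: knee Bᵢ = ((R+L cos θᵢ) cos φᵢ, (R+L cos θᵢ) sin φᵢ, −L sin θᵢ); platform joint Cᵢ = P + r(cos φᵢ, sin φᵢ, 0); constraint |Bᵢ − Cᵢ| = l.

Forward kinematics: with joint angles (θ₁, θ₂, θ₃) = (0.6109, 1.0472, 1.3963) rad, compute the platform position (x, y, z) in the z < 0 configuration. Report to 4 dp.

arm 1 at φ=0.0°: (R−r)+L cos θ1 = 0.2374;  O1 = (0.2374, 0.0000, -0.1032)
O2 = (0.1800·cos120.0°, 0.1800·sin120.0°, -0.1559) = (-0.0900, 0.1559, -0.1559)
φ3=240.0°: virtual centre (-0.0606, -0.1050, -0.1773), radius l
eliminate P² terms by subtracting sphere 1 from 2 and 3
plane₁₂: -0.6549x+0.3118y+-0.1053z = -0.0103
det = 0.3234;  x = 0.0269+-0.2111z,  y = 0.0233+-0.1057z
sphere 1 gives Az²+Bz+C=0 with A=1.0557, B=0.2905, C=-0.1045;  B²−4AC=0.5255;  roots -0.4809, 0.2058;  negative root z = -0.4809
x = 0.1284, y = 0.0741

(0.1284, 0.0741, -0.4809)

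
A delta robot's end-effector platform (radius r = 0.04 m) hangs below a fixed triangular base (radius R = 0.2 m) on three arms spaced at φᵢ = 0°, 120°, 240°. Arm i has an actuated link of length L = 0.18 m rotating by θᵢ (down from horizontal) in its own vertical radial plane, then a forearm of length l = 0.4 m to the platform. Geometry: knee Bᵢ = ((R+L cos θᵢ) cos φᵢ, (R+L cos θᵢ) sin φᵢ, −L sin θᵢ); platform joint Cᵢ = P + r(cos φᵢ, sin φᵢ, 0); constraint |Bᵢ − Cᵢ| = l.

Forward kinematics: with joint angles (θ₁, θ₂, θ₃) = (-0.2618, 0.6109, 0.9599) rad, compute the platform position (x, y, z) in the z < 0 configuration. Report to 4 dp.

(0.1228, 0.0457, -0.2901)

arm 1 at φ=0.0°: e+L cos θ1 = 0.3339;  centre 1 = (0.3339, 0.0000, 0.0466)
φ2=120.0°: virtual centre (-0.1537, 0.2663, -0.1032), radius l
φ3=240.0°: virtual centre (-0.1316, -0.2280, -0.1474), radius l
|centre ₂|²−|centre ₁|² = -0.0085;  |centre ₃|²−|centre ₁|² = -0.0226
[-0.9752 0.5325 -0.2997]·P = -0.0085;  [-0.9310 -0.4560 -0.3881]·P = -0.0226
det = 0.9404;  x = 0.0169+-0.3650z,  y = 0.0151+-0.1057z
sphere 1 gives Az²+Bz+C=0 with A=1.1444, B=0.1351, C=-0.0571;  B²−4AC=0.2798;  roots -0.2901, 0.1721;  negative root z = -0.2901
x = 0.1228, y = 0.0457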